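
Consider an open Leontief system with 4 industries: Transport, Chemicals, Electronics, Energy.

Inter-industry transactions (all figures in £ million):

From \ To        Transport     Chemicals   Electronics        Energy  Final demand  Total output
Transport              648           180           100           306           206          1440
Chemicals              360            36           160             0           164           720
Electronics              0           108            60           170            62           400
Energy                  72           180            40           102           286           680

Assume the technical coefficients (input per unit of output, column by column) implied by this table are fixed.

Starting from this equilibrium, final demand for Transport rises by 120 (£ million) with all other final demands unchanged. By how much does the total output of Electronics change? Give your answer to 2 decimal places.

Technical coefficients a_ij = z_ij / X_j:
  a_11 = 648/1440 = 0.45, a_21 = 360/1440 = 0.25, a_31 = 0/1440 = 0.00, a_41 = 72/1440 = 0.05
  a_12 = 180/720 = 0.25, a_22 = 36/720 = 0.05, a_32 = 108/720 = 0.15, a_42 = 180/720 = 0.25
  a_13 = 100/400 = 0.25, a_23 = 160/400 = 0.40, a_33 = 60/400 = 0.15, a_43 = 40/400 = 0.10
  a_14 = 306/680 = 0.45, a_24 = 0/680 = 0.00, a_34 = 170/680 = 0.25, a_44 = 102/680 = 0.15
I − A =
  [   0.55    -0.25    -0.25    -0.45]
  [  -0.25     0.95    -0.40     0.00]
  [   0.00    -0.15     0.85    -0.25]
  [  -0.05    -0.25    -0.10     0.85]
Compute the cofactors C_ij = (−1)^(i+j)·(3×3 minor ij) of I−A; the adjugate is their transpose:
adj(I−A) = Cᵀ =
  [ 0.586625   0.324250   0.374625   0.420750]
  [ 0.179375   0.361375   0.242375   0.166250]
  [ 0.059375   0.104250   0.341500   0.131875]
  [ 0.094250   0.137625   0.133500   0.348625]
det(I−A) = Σ_j (I−A)_1j·C_1j = (0.55)(0.586625) + (-0.25)(0.179375) + (-0.25)(0.059375) + (-0.45)(0.094250) = 0.22054375
(I − A)⁻¹ = adj(I−A) / det(I−A) ≈
  [   2.6599     1.4702     1.6986     1.9078]
  [   0.8133     1.6386     1.0990     0.7538]
  [   0.2692     0.4727     1.5484     0.5980]
  [   0.4274     0.6240     0.6053     1.5808]
Δx = (I − A)⁻¹ Δd with Δd having +120 in the Transport component and 0 elsewhere.
So Δx_3 = L_31 · (+120), where L_31 = adj(I−A)_31 / det(I−A) = 0.059375 / 0.22054375.
Δx_3 = 0.059375 × (+120) / 0.22054375 = 7.125 / 0.22054375 ≈ 32.31.

Δx_3 = 32.31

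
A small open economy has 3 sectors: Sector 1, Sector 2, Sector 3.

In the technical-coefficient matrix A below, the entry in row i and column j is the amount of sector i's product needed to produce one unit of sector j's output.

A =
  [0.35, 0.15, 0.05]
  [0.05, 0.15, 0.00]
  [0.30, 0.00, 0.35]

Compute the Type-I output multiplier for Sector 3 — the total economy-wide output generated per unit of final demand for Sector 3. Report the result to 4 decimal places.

m_3 = 1.7277

I − A =
  [   0.65    -0.15    -0.05]
  [  -0.05     0.85     0.00]
  [  -0.30     0.00     0.65]
Cofactors of I−A, C_ij = (−1)^(i+j)·(minor ij) (rows/columns in the sector order above):
  C_11 = (0.85)(0.65) − (0.00)(0.00) = 0.5525
  C_12 = −[(-0.05)(0.65) − (0.00)(-0.30)] = 0.0325
  C_13 = (-0.05)(0.00) − (0.85)(-0.30) = 0.2550
  C_21 = −[(-0.15)(0.65) − (-0.05)(0.00)] = 0.0975
  C_22 = (0.65)(0.65) − (-0.05)(-0.30) = 0.4075
  C_23 = −[(0.65)(0.00) − (-0.15)(-0.30)] = 0.0450
  C_31 = (-0.15)(0.00) − (-0.05)(0.85) = 0.0425
  C_32 = −[(0.65)(0.00) − (-0.05)(-0.05)] = 0.0025
  C_33 = (0.65)(0.85) − (-0.15)(-0.05) = 0.5450
det(I−A) = Σ_j (I−A)_1j·C_1j = (0.65)(0.5525) + (-0.15)(0.0325) + (-0.05)(0.2550) = 0.3415
adj(I−A) = Cᵀ =
  [ 0.5525   0.0975   0.0425]
  [ 0.0325   0.4075   0.0025]
  [ 0.2550   0.0450   0.5450]
(I − A)⁻¹ = adj(I−A) / det(I−A) ≈
  [   1.61786     0.28551     0.12445]
  [   0.09517     1.19327     0.00732]
  [   0.74671     0.13177     1.59590]
The output multiplier for sector j is the column-j sum of the Leontief inverse (I − A)⁻¹ = adj(I−A) / det(I−A).
Column 3 of adj(I−A): (0.0425, 0.0025, 0.5450); det(I−A) = 0.3415.
m_3 = (0.0425 + 0.0025 + 0.5450) / 0.3415 = 0.59 / 0.3415 ≈ 1.7277.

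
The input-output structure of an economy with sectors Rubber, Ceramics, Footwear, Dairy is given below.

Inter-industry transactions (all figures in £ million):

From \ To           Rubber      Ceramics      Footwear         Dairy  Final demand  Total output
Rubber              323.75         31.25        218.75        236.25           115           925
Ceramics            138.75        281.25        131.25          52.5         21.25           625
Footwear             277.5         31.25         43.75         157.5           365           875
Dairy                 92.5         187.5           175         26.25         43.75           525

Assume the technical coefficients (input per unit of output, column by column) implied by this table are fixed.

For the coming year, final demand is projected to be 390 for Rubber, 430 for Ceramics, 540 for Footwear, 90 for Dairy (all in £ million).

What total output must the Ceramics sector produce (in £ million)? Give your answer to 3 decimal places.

Technical coefficients a_ij = z_ij / X_j:
  a_RR = 323.75/925 = 0.35, a_CR = 138.75/925 = 0.15, a_FR = 277.5/925 = 0.30, a_DR = 92.5/925 = 0.10
  a_RC = 31.25/625 = 0.05, a_CC = 281.25/625 = 0.45, a_FC = 31.25/625 = 0.05, a_DC = 187.5/625 = 0.30
  a_RF = 218.75/875 = 0.25, a_CF = 131.25/875 = 0.15, a_FF = 43.75/875 = 0.05, a_DF = 175/875 = 0.20
  a_RD = 236.25/525 = 0.45, a_CD = 52.5/525 = 0.10, a_FD = 157.5/525 = 0.30, a_DD = 26.25/525 = 0.05
I − A =
  [   0.65    -0.05    -0.25    -0.45]
  [  -0.15     0.55    -0.15    -0.10]
  [  -0.30    -0.05     0.95    -0.30]
  [  -0.10    -0.30    -0.20     0.95]
Compute the cofactors C_ij = (−1)^(i+j)·(3×3 minor ij) of I−A; the adjugate is their transpose:
adj(I−A) = Cᵀ =
  [ 0.413250   0.209250   0.201000   0.281250]
  [ 0.189125   0.399125   0.150500   0.179125]
  [ 0.185375   0.143375   0.267500   0.187375]
  [ 0.142250   0.178250   0.125000   0.282250]
det(I−A) = Σ_j (I−A)_1j·C_1j = (0.65)(0.413250) + (-0.05)(0.189125) + (-0.25)(0.185375) + (-0.45)(0.142250) = 0.1488
(I − A)⁻¹ = adj(I−A) / det(I−A) ≈
  [   2.7772     1.4063     1.3508     1.8901]
  [   1.2710     2.6823     1.0114     1.2038]
  [   1.2458     0.9635     1.7977     1.2592]
  [   0.9560     1.1979     0.8401     1.8968]
x = (I − A)⁻¹ d = adj(I−A)·d / det(I−A), with det(I−A) = 0.1488:
  x_R = (0.413250·390 + 0.209250·430 + 0.201000·540 + 0.281250·90) / 0.1488 = 384.9975 / 0.1488 ≈ 2587.349
  x_C = (0.189125·390 + 0.399125·430 + 0.150500·540 + 0.179125·90) / 0.1488 = 342.77375 / 0.1488 ≈ 2303.587
  x_F = (0.185375·390 + 0.143375·430 + 0.267500·540 + 0.187375·90) / 0.1488 = 295.26125 / 0.1488 ≈ 1984.283
  x_D = (0.142250·390 + 0.178250·430 + 0.125000·540 + 0.282250·90) / 0.1488 = 225.0275 / 0.1488 ≈ 1512.282

x_C = 2303.587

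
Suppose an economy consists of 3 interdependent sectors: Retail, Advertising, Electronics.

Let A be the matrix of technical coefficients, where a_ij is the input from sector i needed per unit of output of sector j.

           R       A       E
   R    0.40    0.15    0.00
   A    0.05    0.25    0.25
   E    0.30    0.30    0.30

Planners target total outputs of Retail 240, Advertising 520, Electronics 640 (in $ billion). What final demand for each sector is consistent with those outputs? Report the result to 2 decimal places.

d_R = 66.00, d_A = 218.00, d_E = 220.00

I − A =
  [   0.60    -0.15     0.00]
  [  -0.05     0.75    -0.25]
  [  -0.30    -0.30     0.70]
d = (I − A) x:
  d_R = (+0.60)·240 + (-0.15)·520 + (+0.00)·640 = 66.00
  d_A = (-0.05)·240 + (+0.75)·520 + (-0.25)·640 = 218.00
  d_E = (-0.30)·240 + (-0.30)·520 + (+0.70)·640 = 220.00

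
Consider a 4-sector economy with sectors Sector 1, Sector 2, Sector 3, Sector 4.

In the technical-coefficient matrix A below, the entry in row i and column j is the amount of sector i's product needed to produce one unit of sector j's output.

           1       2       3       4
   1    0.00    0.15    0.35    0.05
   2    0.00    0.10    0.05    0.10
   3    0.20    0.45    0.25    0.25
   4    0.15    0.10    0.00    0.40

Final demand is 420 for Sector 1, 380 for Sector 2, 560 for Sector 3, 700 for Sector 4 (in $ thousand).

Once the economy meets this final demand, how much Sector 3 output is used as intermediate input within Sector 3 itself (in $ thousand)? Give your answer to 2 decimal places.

I − A =
  [   1.00    -0.15    -0.35    -0.05]
  [   0.00     0.90    -0.05    -0.10]
  [  -0.20    -0.45     0.75    -0.25]
  [  -0.15    -0.10     0.00     0.60]
Compute the cofactors C_ij = (−1)^(i+j)·(3×3 minor ij) of I−A; the adjugate is their transpose:
adj(I−A) = Cᵀ =
  [ 0.382750   0.174500   0.190250   0.140250]
  [ 0.019125   0.389250   0.034875   0.081000]
  [ 0.146500   0.316250   0.521000   0.282000]
  [ 0.098875   0.108500   0.053375   0.588000]
det(I−A) = Σ_j (I−A)_1j·C_1j = (1.00)(0.382750) + (-0.15)(0.019125) + (-0.35)(0.146500) + (-0.05)(0.098875) = 0.3236625
(I − A)⁻¹ = adj(I−A) / det(I−A) ≈
  [   1.1826     0.5391     0.5878     0.4333]
  [   0.0591     1.2026     0.1078     0.2503]
  [   0.4526     0.9771     1.6097     0.8713]
  [   0.3055     0.3352     0.1649     1.8167]
First solve x = (I − A)⁻¹ d = adj(I−A)·d / det(I−A); in particular x_3 = (0.146500·420 + 0.316250·380 + 0.521000·560 + 0.282000·700) / 0.3236625 = 670.865 / 0.3236625 ≈ 2072.7301.
Intermediate flow from 3 to 3: z_33 = a_33 · x_3 = 0.25 × 670.865 / 0.3236625 = 167.71625 / 0.3236625 ≈ 518.18.

z_33 = 518.18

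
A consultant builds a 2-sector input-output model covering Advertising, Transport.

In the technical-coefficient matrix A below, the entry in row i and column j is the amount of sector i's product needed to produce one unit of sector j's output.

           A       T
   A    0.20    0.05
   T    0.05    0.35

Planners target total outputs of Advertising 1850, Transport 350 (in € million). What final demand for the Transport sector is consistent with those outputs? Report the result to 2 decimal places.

I − A =
  [   0.80    -0.05]
  [  -0.05     0.65]
d = (I − A) x:
  d_A = (+0.80)·1850 + (-0.05)·350 = 1462.50
  d_T = (-0.05)·1850 + (+0.65)·350 = 135.00

d_T = 135.00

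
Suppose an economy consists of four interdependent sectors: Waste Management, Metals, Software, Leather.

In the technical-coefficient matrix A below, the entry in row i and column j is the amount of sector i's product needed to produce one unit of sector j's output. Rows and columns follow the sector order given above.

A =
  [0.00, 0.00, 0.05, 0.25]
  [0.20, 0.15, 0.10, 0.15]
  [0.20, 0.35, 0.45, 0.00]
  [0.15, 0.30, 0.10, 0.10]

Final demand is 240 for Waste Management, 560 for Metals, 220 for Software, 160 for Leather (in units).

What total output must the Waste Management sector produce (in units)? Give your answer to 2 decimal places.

I − A =
  [   1.00     0.00    -0.05    -0.25]
  [  -0.20     0.85    -0.10    -0.15]
  [  -0.20    -0.35     0.55     0.00]
  [  -0.15    -0.30    -0.10     0.90]
Compute the cofactors C_ij = (−1)^(i+j)·(3×3 minor ij) of I−A; the adjugate is their transpose:
adj(I−A) = Cᵀ =
  [ 0.359250   0.065750   0.064750   0.110750]
  [ 0.132375   0.460375   0.116375   0.113500]
  [ 0.214875   0.316875   0.673125   0.112500]
  [ 0.127875   0.199625   0.124375   0.420500]
det(I−A) = Σ_j (I−A)_1j·C_1j = (1.00)(0.359250) + (0.00)(0.132375) + (-0.05)(0.214875) + (-0.25)(0.127875) = 0.3165375
(I − A)⁻¹ = adj(I−A) / det(I−A) ≈
  [   1.1349     0.2077     0.2046     0.3499]
  [   0.4182     1.4544     0.3676     0.3586]
  [   0.6788     1.0011     2.1265     0.3554]
  [   0.4040     0.6307     0.3929     1.3284]
x = (I − A)⁻¹ d = adj(I−A)·d / det(I−A), with det(I−A) = 0.3165375:
  x_1 = (0.359250·240 + 0.065750·560 + 0.064750·220 + 0.110750·160) / 0.3165375 = 155.005 / 0.3165375 ≈ 489.69
  x_2 = (0.132375·240 + 0.460375·560 + 0.116375·220 + 0.113500·160) / 0.3165375 = 333.3425 / 0.3165375 ≈ 1053.09
  x_3 = (0.214875·240 + 0.316875·560 + 0.673125·220 + 0.112500·160) / 0.3165375 = 395.1075 / 0.3165375 ≈ 1248.22
  x_4 = (0.127875·240 + 0.199625·560 + 0.124375·220 + 0.420500·160) / 0.3165375 = 237.1225 / 0.3165375 ≈ 749.11

x_1 = 489.69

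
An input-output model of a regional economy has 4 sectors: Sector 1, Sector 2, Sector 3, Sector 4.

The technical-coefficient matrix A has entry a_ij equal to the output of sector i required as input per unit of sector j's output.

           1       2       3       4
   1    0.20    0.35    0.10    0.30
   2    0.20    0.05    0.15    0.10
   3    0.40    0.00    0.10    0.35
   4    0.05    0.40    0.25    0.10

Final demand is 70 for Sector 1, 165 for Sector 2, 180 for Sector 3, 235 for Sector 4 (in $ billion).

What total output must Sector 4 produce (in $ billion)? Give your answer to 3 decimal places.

I − A =
  [   0.80    -0.35    -0.10    -0.30]
  [  -0.20     0.95    -0.15    -0.10]
  [  -0.40     0.00     0.90    -0.35]
  [  -0.05    -0.40    -0.25     0.90]
Compute the cofactors C_ij = (−1)^(i+j)·(3×3 minor ij) of I−A; the adjugate is their transpose:
adj(I−A) = Cᵀ =
  [ 0.629375   0.374875   0.226750   0.339625]
  [ 0.215625   0.496750   0.159250   0.189000]
  [ 0.370625   0.292125   0.549000   0.369500]
  [ 0.233750   0.322750   0.235875   0.562000]
det(I−A) = Σ_j (I−A)_1j·C_1j = (0.80)(0.629375) + (-0.35)(0.215625) + (-0.10)(0.370625) + (-0.30)(0.233750) = 0.32084375
(I − A)⁻¹ = adj(I−A) / det(I−A) ≈
  [   1.9616     1.1684     0.7067     1.0585]
  [   0.6721     1.5483     0.4963     0.5891]
  [   1.1552     0.9105     1.7111     1.1517]
  [   0.7285     1.0059     0.7352     1.7516]
x = (I − A)⁻¹ d = adj(I−A)·d / det(I−A), with det(I−A) = 0.32084375:
  x_1 = (0.629375·70 + 0.374875·165 + 0.226750·180 + 0.339625·235) / 0.32084375 = 226.5375 / 0.32084375 ≈ 706.068
  x_2 = (0.215625·70 + 0.496750·165 + 0.159250·180 + 0.189000·235) / 0.32084375 = 170.1375 / 0.32084375 ≈ 530.281
  x_3 = (0.370625·70 + 0.292125·165 + 0.549000·180 + 0.369500·235) / 0.32084375 = 259.796875 / 0.32084375 ≈ 809.730
  x_4 = (0.233750·70 + 0.322750·165 + 0.235875·180 + 0.562000·235) / 0.32084375 = 244.14375 / 0.32084375 ≈ 760.943

x_4 = 760.943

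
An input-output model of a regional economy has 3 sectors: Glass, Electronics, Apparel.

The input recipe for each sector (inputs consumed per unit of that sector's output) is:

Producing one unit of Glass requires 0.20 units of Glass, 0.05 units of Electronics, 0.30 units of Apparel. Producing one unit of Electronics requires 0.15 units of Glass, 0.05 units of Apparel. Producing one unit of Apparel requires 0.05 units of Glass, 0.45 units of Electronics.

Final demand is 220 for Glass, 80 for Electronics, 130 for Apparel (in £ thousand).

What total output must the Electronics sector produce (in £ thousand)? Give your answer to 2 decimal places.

x_2 = 203.79

I − A =
  [   0.80    -0.15    -0.05]
  [  -0.05     1.00    -0.45]
  [  -0.30    -0.05     1.00]
Cofactors of I−A, C_ij = (−1)^(i+j)·(minor ij) (rows/columns in the sector order above):
  C_11 = (1.00)(1.00) − (-0.45)(-0.05) = 0.9775
  C_12 = −[(-0.05)(1.00) − (-0.45)(-0.30)] = 0.1850
  C_13 = (-0.05)(-0.05) − (1.00)(-0.30) = 0.3025
  C_21 = −[(-0.15)(1.00) − (-0.05)(-0.05)] = 0.1525
  C_22 = (0.80)(1.00) − (-0.05)(-0.30) = 0.7850
  C_23 = −[(0.80)(-0.05) − (-0.15)(-0.30)] = 0.0850
  C_31 = (-0.15)(-0.45) − (-0.05)(1.00) = 0.1175
  C_32 = −[(0.80)(-0.45) − (-0.05)(-0.05)] = 0.3625
  C_33 = (0.80)(1.00) − (-0.15)(-0.05) = 0.7925
det(I−A) = Σ_j (I−A)_1j·C_1j = (0.80)(0.9775) + (-0.15)(0.1850) + (-0.05)(0.3025) = 0.739125
adj(I−A) = Cᵀ =
  [ 0.9775   0.1525   0.1175]
  [ 0.1850   0.7850   0.3625]
  [ 0.3025   0.0850   0.7925]
(I − A)⁻¹ = adj(I−A) / det(I−A) ≈
  [   1.3225     0.2063     0.1590]
  [   0.2503     1.0621     0.4904]
  [   0.4093     0.1150     1.0722]
x = (I − A)⁻¹ d = adj(I−A)·d / det(I−A), with det(I−A) = 0.739125:
  x_1 = (0.9775·220 + 0.1525·80 + 0.1175·130) / 0.739125 = 242.525 / 0.739125 ≈ 328.12
  x_2 = (0.1850·220 + 0.7850·80 + 0.3625·130) / 0.739125 = 150.625 / 0.739125 ≈ 203.79
  x_3 = (0.3025·220 + 0.0850·80 + 0.7925·130) / 0.739125 = 176.375 / 0.739125 ≈ 238.63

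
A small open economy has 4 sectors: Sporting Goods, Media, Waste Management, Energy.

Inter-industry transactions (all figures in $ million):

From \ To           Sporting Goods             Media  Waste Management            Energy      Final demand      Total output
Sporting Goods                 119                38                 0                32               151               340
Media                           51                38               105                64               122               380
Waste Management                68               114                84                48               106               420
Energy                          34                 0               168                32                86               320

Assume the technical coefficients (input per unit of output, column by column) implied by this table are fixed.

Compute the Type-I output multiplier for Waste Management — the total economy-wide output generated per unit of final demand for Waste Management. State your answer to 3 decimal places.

m_3 = 3.413

Technical coefficients a_ij = z_ij / X_j:
  a_11 = 119/340 = 0.35, a_21 = 51/340 = 0.15, a_31 = 68/340 = 0.20, a_41 = 34/340 = 0.10
  a_12 = 38/380 = 0.10, a_22 = 38/380 = 0.10, a_32 = 114/380 = 0.30, a_42 = 0/380 = 0.00
  a_13 = 0/420 = 0.00, a_23 = 105/420 = 0.25, a_33 = 84/420 = 0.20, a_43 = 168/420 = 0.40
  a_14 = 32/320 = 0.10, a_24 = 64/320 = 0.20, a_34 = 48/320 = 0.15, a_44 = 32/320 = 0.10
I − A =
  [   0.65    -0.10     0.00    -0.10]
  [  -0.15     0.90    -0.25    -0.20]
  [  -0.20    -0.30     0.80    -0.15]
  [  -0.10     0.00    -0.40     0.90]
Compute the cofactors C_ij = (−1)^(i+j)·(3×3 minor ij) of I−A; the adjugate is their transpose:
adj(I−A) = Cᵀ =
  [ 0.502500   0.078000   0.066500   0.084250]
  [ 0.179750   0.413000   0.201750   0.145375]
  [ 0.222000   0.192000   0.502000   0.151000]
  [ 0.154500   0.094000   0.230500   0.402250]
det(I−A) = Σ_j (I−A)_1j·C_1j = (0.65)(0.502500) + (-0.10)(0.179750) + (0.00)(0.222000) + (-0.10)(0.154500) = 0.2932
(I − A)⁻¹ = adj(I−A) / det(I−A) ≈
  [   1.7138     0.2660     0.2268     0.2873]
  [   0.6131     1.4086     0.6881     0.4958]
  [   0.7572     0.6548     1.7121     0.5150]
  [   0.5269     0.3206     0.7862     1.3719]
The output multiplier for sector j is the column-j sum of the Leontief inverse (I − A)⁻¹ = adj(I−A) / det(I−A).
Column 3 of adj(I−A): (0.066500, 0.201750, 0.502000, 0.230500); det(I−A) = 0.2932.
m_3 = (0.066500 + 0.201750 + 0.502000 + 0.230500) / 0.2932 = 1.00075 / 0.2932 ≈ 3.413.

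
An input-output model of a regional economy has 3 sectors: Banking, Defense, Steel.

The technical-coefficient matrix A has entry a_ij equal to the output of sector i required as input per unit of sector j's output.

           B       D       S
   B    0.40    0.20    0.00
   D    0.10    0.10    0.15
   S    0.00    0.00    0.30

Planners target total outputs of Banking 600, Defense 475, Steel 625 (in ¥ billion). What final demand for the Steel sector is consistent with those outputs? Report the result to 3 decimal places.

d_S = 437.500

I − A =
  [   0.60    -0.20     0.00]
  [  -0.10     0.90    -0.15]
  [   0.00     0.00     0.70]
d = (I − A) x:
  d_B = (+0.60)·600 + (-0.20)·475 + (+0.00)·625 = 265.000
  d_D = (-0.10)·600 + (+0.90)·475 + (-0.15)·625 = 273.750
  d_S = (+0.00)·600 + (+0.00)·475 + (+0.70)·625 = 437.500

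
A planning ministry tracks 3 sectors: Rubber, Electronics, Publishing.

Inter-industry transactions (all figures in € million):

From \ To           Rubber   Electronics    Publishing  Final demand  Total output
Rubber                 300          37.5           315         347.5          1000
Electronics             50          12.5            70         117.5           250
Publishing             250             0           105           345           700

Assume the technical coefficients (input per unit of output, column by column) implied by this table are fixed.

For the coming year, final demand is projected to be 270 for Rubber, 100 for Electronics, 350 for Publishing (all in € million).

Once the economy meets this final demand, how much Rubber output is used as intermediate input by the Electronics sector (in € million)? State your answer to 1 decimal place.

Technical coefficients a_ij = z_ij / X_j:
  a_RR = 300/1000 = 0.30, a_ER = 50/1000 = 0.05, a_PR = 250/1000 = 0.25
  a_RE = 37.5/250 = 0.15, a_EE = 12.5/250 = 0.05, a_PE = 0/250 = 0.00
  a_RP = 315/700 = 0.45, a_EP = 70/700 = 0.10, a_PP = 105/700 = 0.15
I − A =
  [   0.70    -0.15    -0.45]
  [  -0.05     0.95    -0.10]
  [  -0.25     0.00     0.85]
Cofactors of I−A, C_ij = (−1)^(i+j)·(minor ij) (rows/columns in the sector order above):
  C_11 = (0.95)(0.85) − (-0.10)(0.00) = 0.8075
  C_12 = −[(-0.05)(0.85) − (-0.10)(-0.25)] = 0.0675
  C_13 = (-0.05)(0.00) − (0.95)(-0.25) = 0.2375
  C_21 = −[(-0.15)(0.85) − (-0.45)(0.00)] = 0.1275
  C_22 = (0.70)(0.85) − (-0.45)(-0.25) = 0.4825
  C_23 = −[(0.70)(0.00) − (-0.15)(-0.25)] = 0.0375
  C_31 = (-0.15)(-0.10) − (-0.45)(0.95) = 0.4425
  C_32 = −[(0.70)(-0.10) − (-0.45)(-0.05)] = 0.0925
  C_33 = (0.70)(0.95) − (-0.15)(-0.05) = 0.6575
det(I−A) = Σ_j (I−A)_1j·C_1j = (0.70)(0.8075) + (-0.15)(0.0675) + (-0.45)(0.2375) = 0.44825
adj(I−A) = Cᵀ =
  [ 0.8075   0.1275   0.4425]
  [ 0.0675   0.4825   0.0925]
  [ 0.2375   0.0375   0.6575]
(I − A)⁻¹ = adj(I−A) / det(I−A) ≈
  [   1.8015     0.2844     0.9872]
  [   0.1506     1.0764     0.2064]
  [   0.5298     0.0837     1.4668]
First solve x = (I − A)⁻¹ d = adj(I−A)·d / det(I−A); in particular x_E = (0.0675·270 + 0.4825·100 + 0.0925·350) / 0.44825 = 98.85 / 0.44825 ≈ 220.524.
Intermediate flow from R to E: z_RE = a_RE · x_E = 0.15 × 98.85 / 0.44825 = 14.8275 / 0.44825 ≈ 33.1.

z_RE = 33.1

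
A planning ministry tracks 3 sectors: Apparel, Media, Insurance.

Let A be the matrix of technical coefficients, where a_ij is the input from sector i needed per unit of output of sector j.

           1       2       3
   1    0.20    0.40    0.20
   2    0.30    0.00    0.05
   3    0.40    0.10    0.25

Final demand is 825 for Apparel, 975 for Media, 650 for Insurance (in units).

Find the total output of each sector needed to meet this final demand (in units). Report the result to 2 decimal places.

I − A =
  [   0.80    -0.40    -0.20]
  [  -0.30     1.00    -0.05]
  [  -0.40    -0.10     0.75]
Cofactors of I−A, C_ij = (−1)^(i+j)·(minor ij) (rows/columns in the sector order above):
  C_11 = (1.00)(0.75) − (-0.05)(-0.10) = 0.7450
  C_12 = −[(-0.30)(0.75) − (-0.05)(-0.40)] = 0.2450
  C_13 = (-0.30)(-0.10) − (1.00)(-0.40) = 0.4300
  C_21 = −[(-0.40)(0.75) − (-0.20)(-0.10)] = 0.3200
  C_22 = (0.80)(0.75) − (-0.20)(-0.40) = 0.5200
  C_23 = −[(0.80)(-0.10) − (-0.40)(-0.40)] = 0.2400
  C_31 = (-0.40)(-0.05) − (-0.20)(1.00) = 0.2200
  C_32 = −[(0.80)(-0.05) − (-0.20)(-0.30)] = 0.1000
  C_33 = (0.80)(1.00) − (-0.40)(-0.30) = 0.6800
det(I−A) = Σ_j (I−A)_1j·C_1j = (0.80)(0.7450) + (-0.40)(0.2450) + (-0.20)(0.4300) = 0.4120
adj(I−A) = Cᵀ =
  [ 0.7450   0.3200   0.2200]
  [ 0.2450   0.5200   0.1000]
  [ 0.4300   0.2400   0.6800]
(I − A)⁻¹ = adj(I−A) / det(I−A) ≈
  [   1.8083     0.7767     0.5340]
  [   0.5947     1.2621     0.2427]
  [   1.0437     0.5825     1.6505]
x = (I − A)⁻¹ d = adj(I−A)·d / det(I−A), with det(I−A) = 0.4120:
  x_1 = (0.7450·825 + 0.3200·975 + 0.2200·650) / 0.4120 = 1069.625 / 0.4120 ≈ 2596.18
  x_2 = (0.2450·825 + 0.5200·975 + 0.1000·650) / 0.4120 = 774.125 / 0.4120 ≈ 1878.94
  x_3 = (0.4300·825 + 0.2400·975 + 0.6800·650) / 0.4120 = 1030.75 / 0.4120 ≈ 2501.82

x_1 = 2596.18, x_2 = 1878.94, x_3 = 2501.82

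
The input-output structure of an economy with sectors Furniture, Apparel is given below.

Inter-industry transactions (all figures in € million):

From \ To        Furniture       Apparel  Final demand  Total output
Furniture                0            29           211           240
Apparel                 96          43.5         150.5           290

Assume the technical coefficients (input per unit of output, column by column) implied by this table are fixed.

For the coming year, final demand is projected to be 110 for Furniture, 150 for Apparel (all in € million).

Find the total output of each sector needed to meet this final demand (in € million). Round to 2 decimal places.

Technical coefficients a_ij = z_ij / X_j:
  a_FF = 0/240 = 0.00, a_AF = 96/240 = 0.40
  a_FA = 29/290 = 0.10, a_AA = 43.5/290 = 0.15
I − A =
  [   1.00    -0.10]
  [  -0.40     0.85]
det(I−A) = (1.00)(0.85) − (-0.10)(-0.40) = 0.8100
adj(I−A) = [[0.85, 0.10], [0.40, 1.00]]
(I − A)⁻¹ = adj(I−A) / det(I−A) ≈
  [   1.0494     0.1235]
  [   0.4938     1.2346]
x = (I − A)⁻¹ d = adj(I−A)·d / det(I−A), with det(I−A) = 0.8100:
  x_F = (0.85·110 + 0.10·150) / 0.8100 = 108.50 / 0.8100 ≈ 133.95
  x_A = (0.40·110 + 1.00·150) / 0.8100 = 194.00 / 0.8100 ≈ 239.51

x_F = 133.95, x_A = 239.51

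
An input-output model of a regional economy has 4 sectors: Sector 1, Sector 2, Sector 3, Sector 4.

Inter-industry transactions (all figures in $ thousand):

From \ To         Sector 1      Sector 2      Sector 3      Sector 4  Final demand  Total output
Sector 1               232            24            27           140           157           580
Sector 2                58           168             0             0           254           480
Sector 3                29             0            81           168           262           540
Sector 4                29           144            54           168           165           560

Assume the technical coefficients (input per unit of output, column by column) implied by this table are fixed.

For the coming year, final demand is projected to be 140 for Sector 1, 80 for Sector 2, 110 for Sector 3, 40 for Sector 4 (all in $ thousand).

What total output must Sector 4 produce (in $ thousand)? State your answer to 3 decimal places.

Technical coefficients a_ij = z_ij / X_j:
  a_11 = 232/580 = 0.40, a_21 = 58/580 = 0.10, a_31 = 29/580 = 0.05, a_41 = 29/580 = 0.05
  a_12 = 24/480 = 0.05, a_22 = 168/480 = 0.35, a_32 = 0/480 = 0.00, a_42 = 144/480 = 0.30
  a_13 = 27/540 = 0.05, a_23 = 0/540 = 0.00, a_33 = 81/540 = 0.15, a_43 = 54/540 = 0.10
  a_14 = 140/560 = 0.25, a_24 = 0/560 = 0.00, a_34 = 168/560 = 0.30, a_44 = 168/560 = 0.30
I − A =
  [   0.60    -0.05    -0.05    -0.25]
  [  -0.10     0.65     0.00     0.00]
  [  -0.05     0.00     0.85    -0.30]
  [  -0.05    -0.30    -0.10     0.70]
Compute the cofactors C_ij = (−1)^(i+j)·(3×3 minor ij) of I−A; the adjugate is their transpose:
adj(I−A) = Cᵀ =
  [ 0.367250   0.096500   0.039000   0.147875]
  [ 0.056500   0.324625   0.006000   0.022750]
  [ 0.041500   0.060250   0.253875   0.123625]
  [ 0.056375   0.154625   0.041625   0.325625]
det(I−A) = Σ_j (I−A)_1j·C_1j = (0.60)(0.367250) + (-0.05)(0.056500) + (-0.05)(0.041500) + (-0.25)(0.056375) = 0.20135625
(I − A)⁻¹ = adj(I−A) / det(I−A) ≈
  [   1.8239     0.4793     0.1937     0.7344]
  [   0.2806     1.6122     0.0298     0.1130]
  [   0.2061     0.2992     1.2608     0.6140]
  [   0.2800     0.7679     0.2067     1.6172]
x = (I − A)⁻¹ d = adj(I−A)·d / det(I−A), with det(I−A) = 0.20135625:
  x_1 = (0.367250·140 + 0.096500·80 + 0.039000·110 + 0.147875·40) / 0.20135625 = 69.34 / 0.20135625 ≈ 344.365
  x_2 = (0.056500·140 + 0.324625·80 + 0.006000·110 + 0.022750·40) / 0.20135625 = 35.45 / 0.20135625 ≈ 176.056
  x_3 = (0.041500·140 + 0.060250·80 + 0.253875·110 + 0.123625·40) / 0.20135625 = 43.50125 / 0.20135625 ≈ 216.041
  x_4 = (0.056375·140 + 0.154625·80 + 0.041625·110 + 0.325625·40) / 0.20135625 = 37.86625 / 0.20135625 ≈ 188.056

x_4 = 188.056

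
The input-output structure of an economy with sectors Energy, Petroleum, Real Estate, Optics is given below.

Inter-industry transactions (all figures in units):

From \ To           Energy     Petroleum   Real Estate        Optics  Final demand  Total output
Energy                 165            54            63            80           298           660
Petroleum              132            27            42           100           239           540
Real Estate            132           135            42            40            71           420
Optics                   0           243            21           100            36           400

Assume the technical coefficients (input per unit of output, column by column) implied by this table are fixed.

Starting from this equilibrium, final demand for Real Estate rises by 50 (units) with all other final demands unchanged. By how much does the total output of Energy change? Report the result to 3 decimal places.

Technical coefficients a_ij = z_ij / X_j:
  a_EE = 165/660 = 0.25, a_PE = 132/660 = 0.20, a_RE = 132/660 = 0.20, a_OE = 0/660 = 0.00
  a_EP = 54/540 = 0.10, a_PP = 27/540 = 0.05, a_RP = 135/540 = 0.25, a_OP = 243/540 = 0.45
  a_ER = 63/420 = 0.15, a_PR = 42/420 = 0.10, a_RR = 42/420 = 0.10, a_OR = 21/420 = 0.05
  a_EO = 80/400 = 0.20, a_PO = 100/400 = 0.25, a_RO = 40/400 = 0.10, a_OO = 100/400 = 0.25
I − A =
  [   0.75    -0.10    -0.15    -0.20]
  [  -0.20     0.95    -0.10    -0.25]
  [  -0.20    -0.25     0.90    -0.10]
  [   0.00    -0.45    -0.05     0.75]
Compute the cofactors C_ij = (−1)^(i+j)·(3×3 minor ij) of I−A; the adjugate is their transpose:
adj(I−A) = Cᵀ =
  [ 0.508875   0.185375   0.117250   0.213125]
  [ 0.151500   0.478000   0.090125   0.211750]
  [ 0.166500   0.207375   0.417000   0.169125]
  [ 0.102000   0.300625   0.081875   0.566500]
det(I−A) = Σ_j (I−A)_1j·C_1j = (0.75)(0.508875) + (-0.10)(0.151500) + (-0.15)(0.166500) + (-0.20)(0.102000) = 0.32113125
(I − A)⁻¹ = adj(I−A) / det(I−A) ≈
  [   1.5846     0.5773     0.3651     0.6637]
  [   0.4718     1.4885     0.2806     0.6594]
  [   0.5185     0.6458     1.2985     0.5267]
  [   0.3176     0.9361     0.2550     1.7641]
Δx = (I − A)⁻¹ Δd with Δd having +50 in the Real Estate component and 0 elsewhere.
So Δx_E = L_ER · (+50), where L_ER = adj(I−A)_ER / det(I−A) = 0.117250 / 0.32113125.
Δx_E = 0.117250 × (+50) / 0.32113125 = 5.8625 / 0.32113125 ≈ 18.256.

Δx_E = 18.256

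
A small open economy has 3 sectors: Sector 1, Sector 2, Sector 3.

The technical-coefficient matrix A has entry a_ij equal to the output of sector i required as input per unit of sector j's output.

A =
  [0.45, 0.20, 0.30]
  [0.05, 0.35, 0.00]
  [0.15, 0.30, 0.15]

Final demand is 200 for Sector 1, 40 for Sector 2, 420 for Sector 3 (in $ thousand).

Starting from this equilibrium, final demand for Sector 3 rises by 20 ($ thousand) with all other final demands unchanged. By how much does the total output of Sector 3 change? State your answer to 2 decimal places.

Δx_3 = 26.56

I − A =
  [   0.55    -0.20    -0.30]
  [  -0.05     0.65     0.00]
  [  -0.15    -0.30     0.85]
Cofactors of I−A, C_ij = (−1)^(i+j)·(minor ij) (rows/columns in the sector order above):
  C_11 = (0.65)(0.85) − (0.00)(-0.30) = 0.5525
  C_12 = −[(-0.05)(0.85) − (0.00)(-0.15)] = 0.0425
  C_13 = (-0.05)(-0.30) − (0.65)(-0.15) = 0.1125
  C_21 = −[(-0.20)(0.85) − (-0.30)(-0.30)] = 0.2600
  C_22 = (0.55)(0.85) − (-0.30)(-0.15) = 0.4225
  C_23 = −[(0.55)(-0.30) − (-0.20)(-0.15)] = 0.1950
  C_31 = (-0.20)(0.00) − (-0.30)(0.65) = 0.1950
  C_32 = −[(0.55)(0.00) − (-0.30)(-0.05)] = 0.0150
  C_33 = (0.55)(0.65) − (-0.20)(-0.05) = 0.3475
det(I−A) = Σ_j (I−A)_1j·C_1j = (0.55)(0.5525) + (-0.20)(0.0425) + (-0.30)(0.1125) = 0.261625
adj(I−A) = Cᵀ =
  [ 0.5525   0.2600   0.1950]
  [ 0.0425   0.4225   0.0150]
  [ 0.1125   0.1950   0.3475]
(I − A)⁻¹ = adj(I−A) / det(I−A) ≈
  [   2.1118     0.9938     0.7453]
  [   0.1624     1.6149     0.0573]
  [   0.4300     0.7453     1.3282]
Δx = (I − A)⁻¹ Δd with Δd having +20 in the Sector 3 component and 0 elsewhere.
So Δx_3 = L_33 · (+20), where L_33 = adj(I−A)_33 / det(I−A) = 0.3475 / 0.261625.
Δx_3 = 0.3475 × (+20) / 0.261625 = 6.95 / 0.261625 ≈ 26.56.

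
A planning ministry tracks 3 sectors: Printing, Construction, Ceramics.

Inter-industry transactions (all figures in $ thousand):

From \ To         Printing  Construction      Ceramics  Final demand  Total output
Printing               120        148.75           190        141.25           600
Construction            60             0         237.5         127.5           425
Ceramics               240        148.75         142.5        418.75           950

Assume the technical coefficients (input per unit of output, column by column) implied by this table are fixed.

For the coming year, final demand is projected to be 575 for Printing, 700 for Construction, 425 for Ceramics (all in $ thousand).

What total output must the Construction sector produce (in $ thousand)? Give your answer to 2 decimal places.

x_2 = 1352.70

Technical coefficients a_ij = z_ij / X_j:
  a_11 = 120/600 = 0.20, a_21 = 60/600 = 0.10, a_31 = 240/600 = 0.40
  a_12 = 148.75/425 = 0.35, a_22 = 0/425 = 0.00, a_32 = 148.75/425 = 0.35
  a_13 = 190/950 = 0.20, a_23 = 237.5/950 = 0.25, a_33 = 142.5/950 = 0.15
I − A =
  [   0.80    -0.35    -0.20]
  [  -0.10     1.00    -0.25]
  [  -0.40    -0.35     0.85]
Cofactors of I−A, C_ij = (−1)^(i+j)·(minor ij) (rows/columns in the sector order above):
  C_11 = (1.00)(0.85) − (-0.25)(-0.35) = 0.7625
  C_12 = −[(-0.10)(0.85) − (-0.25)(-0.40)] = 0.1850
  C_13 = (-0.10)(-0.35) − (1.00)(-0.40) = 0.4350
  C_21 = −[(-0.35)(0.85) − (-0.20)(-0.35)] = 0.3675
  C_22 = (0.80)(0.85) − (-0.20)(-0.40) = 0.6000
  C_23 = −[(0.80)(-0.35) − (-0.35)(-0.40)] = 0.4200
  C_31 = (-0.35)(-0.25) − (-0.20)(1.00) = 0.2875
  C_32 = −[(0.80)(-0.25) − (-0.20)(-0.10)] = 0.2200
  C_33 = (0.80)(1.00) − (-0.35)(-0.10) = 0.7650
det(I−A) = Σ_j (I−A)_1j·C_1j = (0.80)(0.7625) + (-0.35)(0.1850) + (-0.20)(0.4350) = 0.45825
adj(I−A) = Cᵀ =
  [ 0.7625   0.3675   0.2875]
  [ 0.1850   0.6000   0.2200]
  [ 0.4350   0.4200   0.7650]
(I − A)⁻¹ = adj(I−A) / det(I−A) ≈
  [   1.6639     0.8020     0.6274]
  [   0.4037     1.3093     0.4801]
  [   0.9493     0.9165     1.6694]
x = (I − A)⁻¹ d = adj(I−A)·d / det(I−A), with det(I−A) = 0.45825:
  x_1 = (0.7625·575 + 0.3675·700 + 0.2875·425) / 0.45825 = 817.875 / 0.45825 ≈ 1784.78
  x_2 = (0.1850·575 + 0.6000·700 + 0.2200·425) / 0.45825 = 619.875 / 0.45825 ≈ 1352.70
  x_3 = (0.4350·575 + 0.4200·700 + 0.7650·425) / 0.45825 = 869.25 / 0.45825 ≈ 1896.89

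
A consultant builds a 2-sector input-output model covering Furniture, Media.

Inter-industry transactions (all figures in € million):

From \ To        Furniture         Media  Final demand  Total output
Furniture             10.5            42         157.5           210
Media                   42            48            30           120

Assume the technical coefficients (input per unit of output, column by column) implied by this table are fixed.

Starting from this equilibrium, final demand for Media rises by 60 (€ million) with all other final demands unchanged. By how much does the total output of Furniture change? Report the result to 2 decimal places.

Technical coefficients a_ij = z_ij / X_j:
  a_FF = 10.5/210 = 0.05, a_MF = 42/210 = 0.20
  a_FM = 42/120 = 0.35, a_MM = 48/120 = 0.40
I − A =
  [   0.95    -0.35]
  [  -0.20     0.60]
det(I−A) = (0.95)(0.60) − (-0.35)(-0.20) = 0.5000
adj(I−A) = [[0.60, 0.35], [0.20, 0.95]]
(I − A)⁻¹ = adj(I−A) / det(I−A) ≈
  [   1.2000     0.7000]
  [   0.4000     1.9000]
Δx = (I − A)⁻¹ Δd with Δd having +60 in the Media component and 0 elsewhere.
So Δx_F = L_FM · (+60), where L_FM = adj(I−A)_FM / det(I−A) = 0.35 / 0.5000.
Δx_F = 0.35 × (+60) / 0.5000 = 21.00 / 0.5000 = 42.00.

Δx_F = 42.00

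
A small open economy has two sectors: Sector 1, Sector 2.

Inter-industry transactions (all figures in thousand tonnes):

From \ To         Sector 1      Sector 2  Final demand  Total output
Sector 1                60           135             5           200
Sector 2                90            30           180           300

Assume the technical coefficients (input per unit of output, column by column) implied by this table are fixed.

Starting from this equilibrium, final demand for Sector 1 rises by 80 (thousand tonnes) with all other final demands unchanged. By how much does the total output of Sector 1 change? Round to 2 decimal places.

Technical coefficients a_ij = z_ij / X_j:
  a_11 = 60/200 = 0.30, a_21 = 90/200 = 0.45
  a_12 = 135/300 = 0.45, a_22 = 30/300 = 0.10
I − A =
  [   0.70    -0.45]
  [  -0.45     0.90]
det(I−A) = (0.70)(0.90) − (-0.45)(-0.45) = 0.4275
adj(I−A) = [[0.90, 0.45], [0.45, 0.70]]
(I − A)⁻¹ = adj(I−A) / det(I−A) ≈
  [   2.1053     1.0526]
  [   1.0526     1.6374]
Δx = (I − A)⁻¹ Δd with Δd having +80 in the Sector 1 component and 0 elsewhere.
So Δx_1 = L_11 · (+80), where L_11 = adj(I−A)_11 / det(I−A) = 0.90 / 0.4275.
Δx_1 = 0.90 × (+80) / 0.4275 = 72.00 / 0.4275 ≈ 168.42.

Δx_1 = 168.42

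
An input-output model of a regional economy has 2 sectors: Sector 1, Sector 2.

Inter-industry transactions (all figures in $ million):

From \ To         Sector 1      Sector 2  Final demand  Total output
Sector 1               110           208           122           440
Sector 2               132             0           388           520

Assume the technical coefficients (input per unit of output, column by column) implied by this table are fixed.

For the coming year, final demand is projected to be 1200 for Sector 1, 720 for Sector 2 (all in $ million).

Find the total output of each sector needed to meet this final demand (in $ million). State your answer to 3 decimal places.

x_1 = 2361.905, x_2 = 1428.571

Technical coefficients a_ij = z_ij / X_j:
  a_11 = 110/440 = 0.25, a_21 = 132/440 = 0.30
  a_12 = 208/520 = 0.40, a_22 = 0/520 = 0.00
I − A =
  [   0.75    -0.40]
  [  -0.30     1.00]
det(I−A) = (0.75)(1.00) − (-0.40)(-0.30) = 0.6300
adj(I−A) = [[1.00, 0.40], [0.30, 0.75]]
(I − A)⁻¹ = adj(I−A) / det(I−A) ≈
  [   1.5873     0.6349]
  [   0.4762     1.1905]
x = (I − A)⁻¹ d = adj(I−A)·d / det(I−A), with det(I−A) = 0.6300:
  x_1 = (1.00·1200 + 0.40·720) / 0.6300 = 1488.00 / 0.6300 ≈ 2361.905
  x_2 = (0.30·1200 + 0.75·720) / 0.6300 = 900.00 / 0.6300 ≈ 1428.571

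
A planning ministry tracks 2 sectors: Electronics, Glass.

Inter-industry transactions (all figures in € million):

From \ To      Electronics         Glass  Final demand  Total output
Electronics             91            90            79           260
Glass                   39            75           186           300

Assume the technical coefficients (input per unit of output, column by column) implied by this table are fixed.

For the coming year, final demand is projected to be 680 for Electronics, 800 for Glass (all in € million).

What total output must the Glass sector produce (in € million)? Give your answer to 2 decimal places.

Technical coefficients a_ij = z_ij / X_j:
  a_11 = 91/260 = 0.35, a_21 = 39/260 = 0.15
  a_12 = 90/300 = 0.30, a_22 = 75/300 = 0.25
I − A =
  [   0.65    -0.30]
  [  -0.15     0.75]
det(I−A) = (0.65)(0.75) − (-0.30)(-0.15) = 0.4425
adj(I−A) = [[0.75, 0.30], [0.15, 0.65]]
(I − A)⁻¹ = adj(I−A) / det(I−A) ≈
  [   1.6949     0.6780]
  [   0.3390     1.4689]
x = (I − A)⁻¹ d = adj(I−A)·d / det(I−A), with det(I−A) = 0.4425:
  x_1 = (0.75·680 + 0.30·800) / 0.4425 = 750.00 / 0.4425 ≈ 1694.92
  x_2 = (0.15·680 + 0.65·800) / 0.4425 = 622.00 / 0.4425 ≈ 1405.65

x_2 = 1405.65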